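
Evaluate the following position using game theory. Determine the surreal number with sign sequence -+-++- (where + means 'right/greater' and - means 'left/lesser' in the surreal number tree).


Sign expansion: -+-++-
Rule: track bounds (lo, hi), initially (-inf, +inf). On '+', the current value becomes lo and we move to the simplest number in (value, hi): value + 1 if hi = +inf, otherwise the midpoint (value + hi)/2. On '-', the current value becomes hi and we move to value - 1 if lo = -inf, otherwise the midpoint (lo + value)/2.
Start at 0.
Step 1: sign = -, move left. Bounds: (-inf, 0). Value = -1
Step 2: sign = +, move right. Bounds: (-1, 0). Value = -1/2
Step 3: sign = -, move left. Bounds: (-1, -1/2). Value = -3/4
Step 4: sign = +, move right. Bounds: (-3/4, -1/2). Value = -5/8
Step 5: sign = +, move right. Bounds: (-5/8, -1/2). Value = -9/16
Step 6: sign = -, move left. Bounds: (-5/8, -9/16). Value = -19/32
The surreal number with sign expansion -+-++- is -19/32.

-19/32


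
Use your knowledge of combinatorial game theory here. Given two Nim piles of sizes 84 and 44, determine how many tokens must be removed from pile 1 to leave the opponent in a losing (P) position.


Piles: 84 and 44
Current XOR: 84 XOR 44 = 120 (non-zero, so this is an N-position).
To make the XOR zero, we need to find a move that balances the piles.
For pile 1 (size 84): target = 84 XOR 120 = 44
We reduce pile 1 from 84 to 44.
Tokens removed: 84 - 44 = 40
Verification: 44 XOR 44 = 0

40


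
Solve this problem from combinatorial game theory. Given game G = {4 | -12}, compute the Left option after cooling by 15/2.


Original game: {4 | -12} (a switch {a | b} with a > b).
Cooling by t (for t below the temperature (a - b)/2 = 8) taxes each move by t: {a | b} cooled by t is {a - t | b + t}.
Cooling amount: t = 15/2
Cooled Left option: 4 - 15/2 = -7/2
Cooled Right option: -12 + 15/2 = -9/2
Cooled game: {-7/2 | -9/2}
Left option = -7/2

-7/2


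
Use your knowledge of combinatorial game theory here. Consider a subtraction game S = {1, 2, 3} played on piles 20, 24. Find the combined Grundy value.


Subtraction set: {1, 2, 3}
For this subtraction set, G(n) = n mod 4 (period = max + 1 = 4).
Pile 1 (size 20): G(20) = 20 mod 4 = 0
Pile 2 (size 24): G(24) = 24 mod 4 = 0
Total Grundy value = XOR of all: 0 XOR 0 = 0

0


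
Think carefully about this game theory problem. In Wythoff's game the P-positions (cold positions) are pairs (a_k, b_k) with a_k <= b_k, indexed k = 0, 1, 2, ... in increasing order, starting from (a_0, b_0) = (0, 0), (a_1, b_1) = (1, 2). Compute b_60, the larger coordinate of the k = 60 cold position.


By Wythoff's theorem, a_k = floor(k * phi) and b_k = floor(k * phi^2) = a_k + k, where phi = (1 + sqrt(5))/2 is the golden ratio.
phi = (1 + sqrt(5))/2 = 1.618034
phi^2 = phi + 1 = 2.618034
k = 60
k * phi^2 = 60 * 2.618034 = 157.082039
b_60 = floor(k * phi^2) = 157 (check: a_60 + k = 97 + 60 = 157)

157


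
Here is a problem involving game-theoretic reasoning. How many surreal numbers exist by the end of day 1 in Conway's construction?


Day 0: {|} = 0 is born. Count = 1.
Day n: the number of surreal numbers born by day n is 2^(n+1) - 1.
By day 0: 2^1 - 1 = 1
By day 1: 2^2 - 1 = 3
By day 1: 3 surreal numbers.

3


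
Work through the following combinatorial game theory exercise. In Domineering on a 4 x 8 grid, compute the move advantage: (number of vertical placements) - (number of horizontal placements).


Board is 4 x 8 (rows x cols).
Left (vertical) placements: (rows-1) * cols = 3 * 8 = 24
Right (horizontal) placements: rows * (cols-1) = 4 * 7 = 28
Advantage = Left - Right = 24 - 28 = -4

-4


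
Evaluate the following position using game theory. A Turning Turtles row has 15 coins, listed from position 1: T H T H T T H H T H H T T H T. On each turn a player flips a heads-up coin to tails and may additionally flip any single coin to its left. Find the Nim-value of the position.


Coins: T H T H T T H H T H H T T H T
Key fact: a single head at position k behaves exactly like a Nim heap of size k (turning it to T and optionally flipping a coin at j < k corresponds to moving the heap from k to j, or to 0), and heads combine as a disjunctive sum (two heads at the same place would cancel, matching j XOR j = 0). So the Nim-value is the XOR of the 1-indexed positions of the heads.
Face-up positions (1-indexed): [2, 4, 7, 8, 10, 11, 14]
XOR 0 with 2: 0 XOR 2 = 2
XOR 2 with 4: 2 XOR 4 = 6
XOR 6 with 7: 6 XOR 7 = 1
XOR 1 with 8: 1 XOR 8 = 9
XOR 9 with 10: 9 XOR 10 = 3
XOR 3 with 11: 3 XOR 11 = 8
XOR 8 with 14: 8 XOR 14 = 6
Nim-value = 6

6


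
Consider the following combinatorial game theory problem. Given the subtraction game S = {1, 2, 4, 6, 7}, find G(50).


The subtraction set is S = {1, 2, 4, 6, 7}.
G(k) = mex{ G(k - s) : s in S, s <= k }. We compute iteratively: G(0) = 0.
G(1) = mex({0}) = 1
G(2) = mex({0, 1}) = 2
G(3) = mex({1, 2}) = 0
G(4) = mex({0, 2}) = 1
G(5) = mex({0, 1}) = 2
G(6) = mex({0, 1, 2}) = 3
G(7) = mex({0, 1, 2, 3}) = 4
G(8) = mex({1, 2, 3, 4}) = 0
G(9) = mex({0, 2, 4}) = 1
G(10) = mex({0, 1, 3}) = 2
G(11) = mex({1, 2, 4}) = 0
G(12) = mex({0, 2, 3}) = 1
G(13) = mex({0, 1, 3, 4}) = 2
G(14) = mex({0, 1, 2, 4}) = 3
Observe that G(8)..G(14) = 0, 1, 2, 0, 1, 2, 3 repeats G(0)..G(6) = 0, 1, 2, 0, 1, 2, 3.
For k >= max(S) = 7, G(k) is determined by the previous 7 values G(k-7)..G(k-1); a window of 7 consecutive values has recurred shifted by 8, so by induction G(k + 8) = G(k) for all k >= 0: the sequence is periodic from the start with period 8.
One period: G(0..7) = 0, 1, 2, 0, 1, 2, 3, 4.
50 mod 8 = 2, so G(50) = G(2) = 2.

2


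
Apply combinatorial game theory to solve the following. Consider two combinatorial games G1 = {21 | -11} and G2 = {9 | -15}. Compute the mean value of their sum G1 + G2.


G1 = {21 | -11}, G2 = {9 | -15}
Each is a switch {a | b} with numbers a > b; its mean value is (a + b)/2, and mean value is additive over game sums: m(G1 + G2) = m(G1) + m(G2).
Mean of G1 = (21 + (-11))/2 = 10/2 = 5
Mean of G2 = (9 + (-15))/2 = -6/2 = -3
Mean of G1 + G2 = 5 + -3 = 2

2


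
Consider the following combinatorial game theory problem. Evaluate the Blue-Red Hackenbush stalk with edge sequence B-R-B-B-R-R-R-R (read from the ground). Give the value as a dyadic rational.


Edges (from ground): B-R-B-B-R-R-R-R
By Berlekamp's sign-expansion rule, a Blue-Red Hackenbush stalk has the value of the surreal number whose sign sequence is the edge sequence with B -> + and R -> -.
Sign sequence: +-++----
Trace the sign expansion in the surreal number tree, starting from 0:
Edge 1: B (sign +) -> bounds (0, +inf), value = 1
Edge 2: R (sign -) -> bounds (0, 1), value = 1/2
Edge 3: B (sign +) -> bounds (1/2, 1), value = 3/4
Edge 4: B (sign +) -> bounds (3/4, 1), value = 7/8
Edge 5: R (sign -) -> bounds (3/4, 7/8), value = 13/16
Edge 6: R (sign -) -> bounds (3/4, 13/16), value = 25/32
Edge 7: R (sign -) -> bounds (3/4, 25/32), value = 49/64
Edge 8: R (sign -) -> bounds (3/4, 49/64), value = 97/128
Game value = 97/128

97/128


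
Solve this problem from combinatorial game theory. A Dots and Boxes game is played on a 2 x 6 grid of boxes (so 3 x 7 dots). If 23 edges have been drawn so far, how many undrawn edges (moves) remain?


Grid: 2 x 6 boxes, i.e. 3 rows and 7 columns of dots.
Horizontal edges: (rows + 1) * cols = 3 * 6 = 18
Vertical edges: rows * (cols + 1) = 2 * 7 = 14
Total edges: 18 + 14 = 32
Edges drawn: 23
Remaining: 32 - 23 = 9

9


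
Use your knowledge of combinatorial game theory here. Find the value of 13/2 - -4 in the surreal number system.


x = 13/2, y = -4
Converting to common denominator: 2
x = 13/2, y = -8/2
x - y = 13/2 - -4 = 21/2

21/2


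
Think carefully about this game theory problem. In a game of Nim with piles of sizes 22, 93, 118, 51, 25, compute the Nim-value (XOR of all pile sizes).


We need the XOR (exclusive or) of all pile sizes.
After XOR-ing pile 1 (size 22): 0 XOR 22 = 22
After XOR-ing pile 2 (size 93): 22 XOR 93 = 75
After XOR-ing pile 3 (size 118): 75 XOR 118 = 61
After XOR-ing pile 4 (size 51): 61 XOR 51 = 14
After XOR-ing pile 5 (size 25): 14 XOR 25 = 23
The Nim-value of this position is 23.

23


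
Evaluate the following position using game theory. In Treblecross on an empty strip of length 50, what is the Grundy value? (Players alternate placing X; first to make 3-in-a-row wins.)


Treblecross: place X on empty cells; 3-in-a-row wins.
Playing within two cells of an existing X lets the opponent win at once, so sensible play treats the cells i-2..i+2 around each X as dead. The player left with no safe cell loses, so this is a normal-play take-away game on strips of safe cells.
Placing X at cell i (0-indexed) of a strip of k safe cells leaves independent strips of sizes max(0, i-2) and max(0, k-i-3). Hence G(k) = mex{ G(max(0,i-2)) XOR G(max(0,k-i-3)) : 0 <= i < k }, with G(0) = 0.
G(1): splits (0,0):0^0=0 -> mex({0}) = 1
G(2): splits (0,0):0^0=0 -> mex({0}) = 1
G(3): splits (0,0):0^0=0 -> mex({0}) = 1
G(4): splits (0,1):0^1=1 (0,0):0^0=0 -> mex({0, 1}) = 2
G(5): splits (0,2):0^1=1 (0,1):0^1=1 (0,0):0^0=0 -> mex({0, 1}) = 2
G(6) = mex({1}) = 0
G(7) = mex({0, 1, 2}) = 3
G(8) = mex({0, 1, 2}) = 3
G(9) = mex({0, 2}) = 1
G(10) = mex({0, 2, 3}) = 1
G(11) = mex({0, 3}) = 1
G(12) = mex({1, 3}) = 0
G(13) = mex({0, 1, 2, 3}) = 4
G(14) = mex({0, 1, 2}) = 3
G(15) = mex({0, 1, 2}) = 3
G(16) = mex({0, 1, 2, 4}) = 3
G(17) = mex({0, 1, 3, 4}) = 2
G(18) = mex({0, 1, 3, 4}) = 2
G(19) = mex({0, 1, 3, 5}) = 2
G(20) = mex({0, 1, 2, 3, 5}) = 4
G(21) = mex({0, 1, 2, 3, 5}) = 4
G(22) = mex({1, 2, 6}) = 0
G(23) = mex({0, 1, 2, 3, 4, 6}) = 5
G(24) = mex({0, 1, 2, 3, 4}) = 5
G(25) = mex({0, 1, 3, 4, 7}) = 2
G(26) = mex({0, 1, 3, 4, 5, 7}) = 2
G(27) = mex({0, 1, 3, 5}) = 2
G(28) = mex({0, 1, 2, 5}) = 3
G(29) = mex({0, 1, 2, 4, 5, 6}) = 3
G(30) = mex({1, 2, 4, 6}) = 0
G(31) = mex({0, 1, 2, 3, 4, 6}) = 5
G(32) = mex({1, 2, 3, 4, 7}) = 0
G(33) = mex({0, 3, 7}) = 1
G(34) = mex({0, 2, 3, 5, 7}) = 1
G(35) = mex({0, 2, 3, 5, 6}) = 1
G(36) = mex({0, 1, 2, 5, 6}) = 3
G(37) = mex({0, 1, 2, 4, 5, 6}) = 3
G(38) = mex({0, 1, 2, 4}) = 3
G(39) = mex({0, 1, 2, 3, 4, 7}) = 5
G(40) = mex({0, 1, 2, 3, 4, 5, 7}) = 6
G(41) = mex({0, 1, 2, 3, 5, 7}) = 4
G(42) = mex({0, 1, 2, 3, 5, 6, 7}) = 4
G(43) = mex({0, 2, 3, 5, 6}) = 1
G(44) = mex({1, 2, 3, 4, 5, 6}) = 0
G(45) = mex({0, 1, 2, 3, 4, 6, 7}) = 5
G(46) = mex({0, 1, 2, 3, 4, 7}) = 5
G(47) = mex({0, 1, 2, 3, 4, 5, 7}) = 6
G(48) = mex({0, 1, 2, 3, 4, 5, 7}) = 6
G(49) = mex({0, 1, 3, 4, 5, 7}) = 2
G(50) = mex({0, 1, 2, 3, 4, 5, 6}) = 7
Therefore G(50) = 7.

7


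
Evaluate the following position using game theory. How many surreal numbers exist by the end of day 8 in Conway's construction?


Day 0: {|} = 0 is born. Count = 1.
Day n: the number of surreal numbers born by day n is 2^(n+1) - 1.
By day 0: 2^1 - 1 = 1
By day 1: 2^2 - 1 = 3
By day 2: 2^3 - 1 = 7
By day 3: 2^4 - 1 = 15
By day 4: 2^5 - 1 = 31
By day 5: 2^6 - 1 = 63
By day 6: 2^7 - 1 = 127
By day 7: 2^8 - 1 = 255
By day 8: 2^9 - 1 = 511
By day 8: 511 surreal numbers.

511


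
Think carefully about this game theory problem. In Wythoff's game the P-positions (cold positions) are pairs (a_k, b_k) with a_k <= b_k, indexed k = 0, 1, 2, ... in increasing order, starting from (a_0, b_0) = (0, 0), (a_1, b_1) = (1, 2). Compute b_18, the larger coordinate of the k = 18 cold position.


By Wythoff's theorem, a_k = floor(k * phi) and b_k = floor(k * phi^2) = a_k + k, where phi = (1 + sqrt(5))/2 is the golden ratio.
phi = (1 + sqrt(5))/2 = 1.618034
phi^2 = phi + 1 = 2.618034
k = 18
k * phi^2 = 18 * 2.618034 = 47.124612
b_18 = floor(k * phi^2) = 47 (check: a_18 + k = 29 + 18 = 47)

47


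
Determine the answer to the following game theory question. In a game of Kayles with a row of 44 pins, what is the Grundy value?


Kayles: a move removes 1 or 2 adjacent pins from a contiguous row.
Removing pins from a row of k leaves two independent rows (a, b) with a + b = k - 1 (one pin) or a + b = k - 2 (two pins); an end removal gives a = 0.
By Sprague-Grundy, G(k) = mex{ G(a) XOR G(b) } over all these splits. G(0) = 0.
G(1): splits (0,0):0^0=0 -> mex({0}) = 1
G(2): splits (0,1):0^1=1 (0,0):0^0=0 -> mex({0, 1}) = 2
G(3): splits (0,2):0^2=2 (1,1):1^1=0 (0,1):0^1=1 -> mex({0, 1, 2}) = 3
G(4): splits (0,3):0^3=3 (1,2):1^2=3 (0,2):0^2=2 (1,1):1^1=0 -> mex({0, 2, 3}) = 1
G(5): splits (0,4):0^1=1 (1,3):1^3=2 (2,2):2^2=0 (0,3):0^3=3 (1,2):1^2=3 -> mex({0, 1, 2, 3}) = 4
G(6) = mex({0, 1, 2, 4}) = 3
G(7) = mex({0, 1, 3, 4, 5}) = 2
G(8) = mex({0, 2, 3, 5, 6}) = 1
G(9) = mex({0, 1, 2, 3, 6, 7}) = 4
G(10) = mex({0, 1, 3, 4, 5, 7}) = 2
G(11) = mex({0, 1, 2, 3, 4, 5}) = 6
G(12) = mex({0, 1, 2, 3, 5, 6, 7}) = 4
G(13) = mex({0, 2, 3, 4, 6, 7}) = 1
G(14) = mex({0, 1, 4, 5, 6, 7}) = 2
G(15) = mex({0, 1, 2, 3, 4, 5, 6}) = 7
G(16) = mex({0, 2, 3, 5, 6, 7}) = 1
G(17) = mex({0, 1, 2, 3, 5, 6, 7}) = 4
G(18) = mex({0, 1, 2, 4, 5, 6}) = 3
G(19) = mex({0, 1, 3, 4, 5, 7}) = 2
G(20) = mex({0, 2, 3, 4, 5, 6, 7}) = 1
G(21) = mex({0, 1, 2, 3, 5, 6, 7}) = 4
G(22) = mex({0, 1, 2, 3, 4, 5, 7}) = 6
G(23) = mex({0, 1, 2, 3, 4, 5, 6}) = 7
G(24) = mex({0, 1, 2, 3, 5, 6, 7}) = 4
G(25) = mex({0, 2, 3, 4, 6, 7}) = 1
G(26) = mex({0, 1, 3, 4, 5, 6, 7}) = 2
G(27) = mex({0, 1, 2, 3, 4, 5, 6, 7}) = 8
G(28) = mex({0, 1, 2, 3, 4, 6, 7, 8}) = 5
G(29) = mex({0, 1, 2, 3, 5, 6, 7, 8, 9}) = 4
G(30) = mex({0, 1, 2, 3, 4, 5, 6, 9, 10}) = 7
G(31) = mex({0, 1, 3, 4, 5, 7, 10, 11}) = 2
G(32) = mex({0, 2, 3, 4, 5, 6, 7, 9, 11}) = 1
G(33) = mex({0, 1, 2, 3, 4, 5, 6, 7, 9, 12}) = 8
G(34) = mex({0, 1, 2, 3, 4, 5, 7, 8, 11, 12}) = 6
G(35) = mex({0, 1, 2, 3, 4, 5, 6, 8, 9, 10, 11}) = 7
G(36) = mex({0, 1, 2, 3, 5, 6, 7, 9, 10}) = 4
G(37) = mex({0, 2, 3, 4, 6, 7, 9, 10, 11, 12}) = 1
G(38) = mex({0, 1, 3, 4, 5, 6, 7, 9, 10, 11, 12}) = 2
G(39) = mex({0, 1, 2, 4, 5, 6, 7, 9, 10, 12, 14}) = 3
G(40) = mex({0, 2, 3, 4, 6, 7, 11, 12, 14}) = 1
G(41) = mex({0, 1, 2, 3, 5, 6, 7, 9, 10, 11, 12}) = 4
G(42) = mex({0, 1, 2, 3, 4, 5, 6, 9, 10}) = 7
G(43) = mex({0, 1, 3, 4, 5, 7, 9, 10, 12, 15}) = 2
G(44) = mex({0, 2, 3, 4, 5, 6, 7, 9, 10, 12, 15}) = 1
Therefore G(44) = 1.

1


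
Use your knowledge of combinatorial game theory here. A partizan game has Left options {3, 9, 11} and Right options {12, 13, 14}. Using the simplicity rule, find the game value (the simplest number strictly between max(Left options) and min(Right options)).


Left options: {3, 9, 11}, max = 11
Right options: {12, 13, 14}, min = 12
All options are numbers and max(Left) < min(Right), so by the simplicity theorem the value is the simplest (earliest-born) number strictly between 11 and 12.
No integer lies strictly between 11 and 12, so the value is the dyadic rational m/2^k in the interval with the smallest k (then m odd); search k = 1, 2, ...:
Denominator 2: 23/2 lies strictly between 11 and 12 -- found.
The simplest number in the interval is 23/2.
Game value = 23/2

23/2


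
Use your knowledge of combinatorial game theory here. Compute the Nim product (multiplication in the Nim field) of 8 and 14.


Nim multiplication is bilinear over XOR: (u XOR v) * w = (u*w) XOR (v*w).
So we split each operand into its bit components and XOR the pairwise Nim products.
8 = 8 (as XOR of powers of 2).
14 = 2 + 4 + 8 (as XOR of powers of 2).
Using the standard Nim-product table on single bits:
  2*2 = 3,   2*4 = 8,   2*8 = 12,
  4*4 = 6,   4*8 = 11,  8*8 = 13,
and  1*x = x (identity), k*l = l*k (commutative).
Pairwise Nim products:
  8 * 2 = 12
  8 * 4 = 11
  8 * 8 = 13
XOR them: 12 XOR 11 XOR 13 = 10.
Result: 8 * 14 = 10 (in Nim).

10


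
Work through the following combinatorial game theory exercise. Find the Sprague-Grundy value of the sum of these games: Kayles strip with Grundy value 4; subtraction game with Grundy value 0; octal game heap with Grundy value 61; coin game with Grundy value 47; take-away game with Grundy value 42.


By the Sprague-Grundy theorem, the Grundy value of a sum of games is the XOR of individual Grundy values.
Kayles strip: Grundy value = 4. Running XOR: 0 XOR 4 = 4
subtraction game: Grundy value = 0. Running XOR: 4 XOR 0 = 4
octal game heap: Grundy value = 61. Running XOR: 4 XOR 61 = 57
coin game: Grundy value = 47. Running XOR: 57 XOR 47 = 22
take-away game: Grundy value = 42. Running XOR: 22 XOR 42 = 60
The combined Grundy value is 60.

60


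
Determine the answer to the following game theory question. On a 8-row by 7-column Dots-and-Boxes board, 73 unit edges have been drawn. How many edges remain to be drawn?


Grid: 8 x 7 boxes, i.e. 9 rows and 8 columns of dots.
Horizontal edges: (rows + 1) * cols = 9 * 7 = 63
Vertical edges: rows * (cols + 1) = 8 * 8 = 64
Total edges: 63 + 64 = 127
Edges drawn: 73
Remaining: 127 - 73 = 54

54


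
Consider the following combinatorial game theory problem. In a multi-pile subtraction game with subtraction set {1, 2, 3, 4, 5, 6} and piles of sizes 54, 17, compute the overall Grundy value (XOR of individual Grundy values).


Subtraction set: {1, 2, 3, 4, 5, 6}
For this subtraction set, G(n) = n mod 7 (period = max + 1 = 7).
Pile 1 (size 54): G(54) = 54 mod 7 = 5
Pile 2 (size 17): G(17) = 17 mod 7 = 3
Total Grundy value = XOR of all: 5 XOR 3 = 6

6


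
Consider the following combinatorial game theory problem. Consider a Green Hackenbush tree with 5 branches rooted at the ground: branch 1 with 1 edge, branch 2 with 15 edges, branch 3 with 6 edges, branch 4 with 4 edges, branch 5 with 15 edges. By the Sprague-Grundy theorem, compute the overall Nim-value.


The tree has 5 branches from the ground vertex.
In Green Hackenbush, the Nim-value of a simple path of length k is k.
Branch 1: length 1, Nim-value = 1
Branch 2: length 15, Nim-value = 15
Branch 3: length 6, Nim-value = 6
Branch 4: length 4, Nim-value = 4
Branch 5: length 15, Nim-value = 15
Total Nim-value = XOR of all branch values:
0 XOR 1 = 1
1 XOR 15 = 14
14 XOR 6 = 8
8 XOR 4 = 12
12 XOR 15 = 3
Nim-value of the tree = 3

3


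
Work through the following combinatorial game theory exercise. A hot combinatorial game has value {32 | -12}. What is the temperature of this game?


The game is {32 | -12}, a switch {a | b} with numbers a > b.
Cooling {a | b} by t gives {a - t | b + t}, which stops being hot when a - t = b + t, i.e. at t = (a - b)/2. So the temperature of a switch is (a - b)/2.
Temperature = (Left option - Right option) / 2
= (32 - (-12)) / 2
= 44 / 2
= 22

22


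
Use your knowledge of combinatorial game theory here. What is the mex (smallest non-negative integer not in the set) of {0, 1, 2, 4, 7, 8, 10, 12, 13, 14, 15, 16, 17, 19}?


Set = {0, 1, 2, 4, 7, 8, 10, 12, 13, 14, 15, 16, 17, 19}
0 is in the set.
1 is in the set.
2 is in the set.
3 is NOT in the set. This is the mex.
mex = 3

3


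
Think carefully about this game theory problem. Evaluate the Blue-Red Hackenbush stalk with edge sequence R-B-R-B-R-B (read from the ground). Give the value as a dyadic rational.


Edges (from ground): R-B-R-B-R-B
By Berlekamp's sign-expansion rule, a Blue-Red Hackenbush stalk has the value of the surreal number whose sign sequence is the edge sequence with B -> + and R -> -.
Sign sequence: -+-+-+
Trace the sign expansion in the surreal number tree, starting from 0:
Edge 1: R (sign -) -> bounds (-inf, 0), value = -1
Edge 2: B (sign +) -> bounds (-1, 0), value = -1/2
Edge 3: R (sign -) -> bounds (-1, -1/2), value = -3/4
Edge 4: B (sign +) -> bounds (-3/4, -1/2), value = -5/8
Edge 5: R (sign -) -> bounds (-3/4, -5/8), value = -11/16
Edge 6: B (sign +) -> bounds (-11/16, -5/8), value = -21/32
Game value = -21/32

-21/32


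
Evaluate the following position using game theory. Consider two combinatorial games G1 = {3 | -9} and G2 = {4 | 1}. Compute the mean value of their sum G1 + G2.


G1 = {3 | -9}, G2 = {4 | 1}
Each is a switch {a | b} with numbers a > b; its mean value is (a + b)/2, and mean value is additive over game sums: m(G1 + G2) = m(G1) + m(G2).
Mean of G1 = (3 + (-9))/2 = -6/2 = -3
Mean of G2 = (4 + (1))/2 = 5/2 = 5/2
Mean of G1 + G2 = -3 + 5/2 = -1/2

-1/2


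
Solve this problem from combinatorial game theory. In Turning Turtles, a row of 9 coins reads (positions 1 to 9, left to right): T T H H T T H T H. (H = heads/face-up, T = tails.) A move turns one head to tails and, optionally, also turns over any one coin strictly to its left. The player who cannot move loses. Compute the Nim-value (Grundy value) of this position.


Coins: T T H H T T H T H
Key fact: a single head at position k behaves exactly like a Nim heap of size k (turning it to T and optionally flipping a coin at j < k corresponds to moving the heap from k to j, or to 0), and heads combine as a disjunctive sum (two heads at the same place would cancel, matching j XOR j = 0). So the Nim-value is the XOR of the 1-indexed positions of the heads.
Face-up positions (1-indexed): [3, 4, 7, 9]
XOR 0 with 3: 0 XOR 3 = 3
XOR 3 with 4: 3 XOR 4 = 7
XOR 7 with 7: 7 XOR 7 = 0
XOR 0 with 9: 0 XOR 9 = 9
Nim-value = 9

9


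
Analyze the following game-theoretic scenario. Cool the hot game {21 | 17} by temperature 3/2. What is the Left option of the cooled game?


Original game: {21 | 17} (a switch {a | b} with a > b).
Cooling by t (for t below the temperature (a - b)/2 = 2) taxes each move by t: {a | b} cooled by t is {a - t | b + t}.
Cooling amount: t = 3/2
Cooled Left option: 21 - 3/2 = 39/2
Cooled Right option: 17 + 3/2 = 37/2
Cooled game: {39/2 | 37/2}
Left option = 39/2

39/2


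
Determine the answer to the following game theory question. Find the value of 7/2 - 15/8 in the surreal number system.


x = 7/2, y = 15/8
Converting to common denominator: 8
x = 28/8, y = 15/8
x - y = 7/2 - 15/8 = 13/8

13/8


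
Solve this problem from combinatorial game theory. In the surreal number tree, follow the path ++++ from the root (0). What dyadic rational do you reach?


Sign expansion: ++++
Rule: track bounds (lo, hi), initially (-inf, +inf). On '+', the current value becomes lo and we move to the simplest number in (value, hi): value + 1 if hi = +inf, otherwise the midpoint (value + hi)/2. On '-', the current value becomes hi and we move to value - 1 if lo = -inf, otherwise the midpoint (lo + value)/2.
Start at 0.
Step 1: sign = +, move right. Bounds: (0, +inf). Value = 1
Step 2: sign = +, move right. Bounds: (1, +inf). Value = 2
Step 3: sign = +, move right. Bounds: (2, +inf). Value = 3
Step 4: sign = +, move right. Bounds: (3, +inf). Value = 4
The surreal number with sign expansion ++++ is 4.

4


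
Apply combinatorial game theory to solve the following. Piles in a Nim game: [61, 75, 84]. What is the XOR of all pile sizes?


We need the XOR (exclusive or) of all pile sizes.
After XOR-ing pile 1 (size 61): 0 XOR 61 = 61
After XOR-ing pile 2 (size 75): 61 XOR 75 = 118
After XOR-ing pile 3 (size 84): 118 XOR 84 = 34
The Nim-value of this position is 34.

34


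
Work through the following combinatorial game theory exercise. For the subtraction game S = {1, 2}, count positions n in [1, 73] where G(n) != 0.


Subtraction set S = {1, 2}, so G(n) = n mod 3.
G(n) = 0 when n is a multiple of 3.
Multiples of 3 in [1, 73]: 24
N-positions (nonzero Grundy) = 73 - 24 = 49

49


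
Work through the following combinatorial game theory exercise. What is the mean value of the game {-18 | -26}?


Game = {-18 | -26}, a switch {a | b} with numbers a > b.
Its thermograph has left wall a - t and right wall b + t, which meet at t = (a - b)/2, where both equal (a + b)/2. So the mast (mean value) is at (a + b)/2.
Mean = (-18 + (-26))/2 = -44/2 = -22

-22


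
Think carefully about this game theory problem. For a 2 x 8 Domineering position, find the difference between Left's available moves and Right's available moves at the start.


Board is 2 x 8 (rows x cols).
Left (vertical) placements: (rows-1) * cols = 1 * 8 = 8
Right (horizontal) placements: rows * (cols-1) = 2 * 7 = 14
Advantage = Left - Right = 8 - 14 = -6

-6


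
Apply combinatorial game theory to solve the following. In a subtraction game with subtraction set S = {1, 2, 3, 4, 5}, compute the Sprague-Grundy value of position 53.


The subtraction set is S = {1, 2, 3, 4, 5}.
G(k) = mex{ G(k - s) : s in S, s <= k }. We compute iteratively: G(0) = 0.
G(1) = mex({0}) = 1
G(2) = mex({0, 1}) = 2
G(3) = mex({0, 1, 2}) = 3
G(4) = mex({0, 1, 2, 3}) = 4
G(5) = mex({0, 1, 2, 3, 4}) = 5
G(6) = mex({1, 2, 3, 4, 5}) = 0
G(7) = mex({0, 2, 3, 4, 5}) = 1
G(8) = mex({0, 1, 3, 4, 5}) = 2
G(9) = mex({0, 1, 2, 4, 5}) = 3
G(10) = mex({0, 1, 2, 3, 5}) = 4
Observe that G(6)..G(10) = 0, 1, 2, 3, 4 repeats G(0)..G(4) = 0, 1, 2, 3, 4.
For k >= max(S) = 5, G(k) is determined by the previous 5 values G(k-5)..G(k-1); a window of 5 consecutive values has recurred shifted by 6, so by induction G(k + 6) = G(k) for all k >= 0: the sequence is periodic from the start with period 6.
One period: G(0..5) = 0, 1, 2, 3, 4, 5.
53 mod 6 = 5, so G(53) = G(5) = 5.

5


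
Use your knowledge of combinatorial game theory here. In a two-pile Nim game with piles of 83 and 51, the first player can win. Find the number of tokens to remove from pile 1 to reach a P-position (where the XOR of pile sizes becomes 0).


Piles: 83 and 51
Current XOR: 83 XOR 51 = 96 (non-zero, so this is an N-position).
To make the XOR zero, we need to find a move that balances the piles.
For pile 1 (size 83): target = 83 XOR 96 = 51
We reduce pile 1 from 83 to 51.
Tokens removed: 83 - 51 = 32
Verification: 51 XOR 51 = 0

32


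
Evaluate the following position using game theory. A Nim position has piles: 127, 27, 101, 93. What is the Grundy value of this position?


We need the XOR (exclusive or) of all pile sizes.
After XOR-ing pile 1 (size 127): 0 XOR 127 = 127
After XOR-ing pile 2 (size 27): 127 XOR 27 = 100
After XOR-ing pile 3 (size 101): 100 XOR 101 = 1
After XOR-ing pile 4 (size 93): 1 XOR 93 = 92
The Nim-value of this position is 92.

92


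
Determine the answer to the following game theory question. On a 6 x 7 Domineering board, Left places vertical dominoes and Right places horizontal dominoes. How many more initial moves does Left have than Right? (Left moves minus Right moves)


Board is 6 x 7 (rows x cols).
Left (vertical) placements: (rows-1) * cols = 5 * 7 = 35
Right (horizontal) placements: rows * (cols-1) = 6 * 6 = 36
Advantage = Left - Right = 35 - 36 = -1

-1


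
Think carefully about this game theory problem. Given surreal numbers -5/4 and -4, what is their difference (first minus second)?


x = -5/4, y = -4
Converting to common denominator: 4
x = -5/4, y = -16/4
x - y = -5/4 - -4 = 11/4

11/4


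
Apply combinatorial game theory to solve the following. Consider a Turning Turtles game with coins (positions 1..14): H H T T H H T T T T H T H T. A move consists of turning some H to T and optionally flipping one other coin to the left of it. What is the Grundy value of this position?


Coins: H H T T H H T T T T H T H T
Key fact: a single head at position k behaves exactly like a Nim heap of size k (turning it to T and optionally flipping a coin at j < k corresponds to moving the heap from k to j, or to 0), and heads combine as a disjunctive sum (two heads at the same place would cancel, matching j XOR j = 0). So the Nim-value is the XOR of the 1-indexed positions of the heads.
Face-up positions (1-indexed): [1, 2, 5, 6, 11, 13]
XOR 0 with 1: 0 XOR 1 = 1
XOR 1 with 2: 1 XOR 2 = 3
XOR 3 with 5: 3 XOR 5 = 6
XOR 6 with 6: 6 XOR 6 = 0
XOR 0 with 11: 0 XOR 11 = 11
XOR 11 with 13: 11 XOR 13 = 6
Nim-value = 6

6


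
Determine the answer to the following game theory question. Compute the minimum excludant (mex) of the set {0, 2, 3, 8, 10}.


Set = {0, 2, 3, 8, 10}
0 is in the set.
1 is NOT in the set. This is the mex.
mex = 1

1


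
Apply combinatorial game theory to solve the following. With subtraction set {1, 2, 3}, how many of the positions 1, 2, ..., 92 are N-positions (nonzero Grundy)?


Subtraction set S = {1, 2, 3}, so G(n) = n mod 4.
G(n) = 0 when n is a multiple of 4.
Multiples of 4 in [1, 92]: 23
N-positions (nonzero Grundy) = 92 - 23 = 69

69


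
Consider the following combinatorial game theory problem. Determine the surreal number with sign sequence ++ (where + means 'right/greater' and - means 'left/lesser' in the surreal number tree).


Sign expansion: ++
Rule: track bounds (lo, hi), initially (-inf, +inf). On '+', the current value becomes lo and we move to the simplest number in (value, hi): value + 1 if hi = +inf, otherwise the midpoint (value + hi)/2. On '-', the current value becomes hi and we move to value - 1 if lo = -inf, otherwise the midpoint (lo + value)/2.
Start at 0.
Step 1: sign = +, move right. Bounds: (0, +inf). Value = 1
Step 2: sign = +, move right. Bounds: (1, +inf). Value = 2
The surreal number with sign expansion ++ is 2.

2


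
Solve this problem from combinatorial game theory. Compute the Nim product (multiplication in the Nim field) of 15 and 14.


Nim multiplication is bilinear over XOR: (u XOR v) * w = (u*w) XOR (v*w).
So we split each operand into its bit components and XOR the pairwise Nim products.
15 = 1 + 2 + 4 + 8 (as XOR of powers of 2).
14 = 2 + 4 + 8 (as XOR of powers of 2).
Using the standard Nim-product table on single bits:
  2*2 = 3,   2*4 = 8,   2*8 = 12,
  4*4 = 6,   4*8 = 11,  8*8 = 13,
and  1*x = x (identity), k*l = l*k (commutative).
Pairwise Nim products:
  1 * 2 = 2
  1 * 4 = 4
  1 * 8 = 8
  2 * 2 = 3
  2 * 4 = 8
  2 * 8 = 12
  4 * 2 = 8
  4 * 4 = 6
  4 * 8 = 11
  8 * 2 = 12
  8 * 4 = 11
  8 * 8 = 13
XOR them: 2 XOR 4 XOR 8 XOR 3 XOR 8 XOR 12 XOR 8 XOR 6 XOR 11 XOR 12 XOR 11 XOR 13 = 6.
Result: 15 * 14 = 6 (in Nim).

6


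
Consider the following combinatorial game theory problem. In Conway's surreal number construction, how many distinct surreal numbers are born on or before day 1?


Day 0: {|} = 0 is born. Count = 1.
Day n: the number of surreal numbers born by day n is 2^(n+1) - 1.
By day 0: 2^1 - 1 = 1
By day 1: 2^2 - 1 = 3
By day 1: 3 surreal numbers.

3


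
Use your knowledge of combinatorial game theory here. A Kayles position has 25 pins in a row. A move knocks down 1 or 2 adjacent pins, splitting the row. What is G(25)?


Kayles: a move removes 1 or 2 adjacent pins from a contiguous row.
Removing pins from a row of k leaves two independent rows (a, b) with a + b = k - 1 (one pin) or a + b = k - 2 (two pins); an end removal gives a = 0.
By Sprague-Grundy, G(k) = mex{ G(a) XOR G(b) } over all these splits. G(0) = 0.
G(1): splits (0,0):0^0=0 -> mex({0}) = 1
G(2): splits (0,1):0^1=1 (0,0):0^0=0 -> mex({0, 1}) = 2
G(3): splits (0,2):0^2=2 (1,1):1^1=0 (0,1):0^1=1 -> mex({0, 1, 2}) = 3
G(4): splits (0,3):0^3=3 (1,2):1^2=3 (0,2):0^2=2 (1,1):1^1=0 -> mex({0, 2, 3}) = 1
G(5): splits (0,4):0^1=1 (1,3):1^3=2 (2,2):2^2=0 (0,3):0^3=3 (1,2):1^2=3 -> mex({0, 1, 2, 3}) = 4
G(6) = mex({0, 1, 2, 4}) = 3
G(7) = mex({0, 1, 3, 4, 5}) = 2
G(8) = mex({0, 2, 3, 5, 6}) = 1
G(9) = mex({0, 1, 2, 3, 6, 7}) = 4
G(10) = mex({0, 1, 3, 4, 5, 7}) = 2
G(11) = mex({0, 1, 2, 3, 4, 5}) = 6
G(12) = mex({0, 1, 2, 3, 5, 6, 7}) = 4
G(13) = mex({0, 2, 3, 4, 6, 7}) = 1
G(14) = mex({0, 1, 4, 5, 6, 7}) = 2
G(15) = mex({0, 1, 2, 3, 4, 5, 6}) = 7
G(16) = mex({0, 2, 3, 5, 6, 7}) = 1
G(17) = mex({0, 1, 2, 3, 5, 6, 7}) = 4
G(18) = mex({0, 1, 2, 4, 5, 6}) = 3
G(19) = mex({0, 1, 3, 4, 5, 7}) = 2
G(20) = mex({0, 2, 3, 4, 5, 6, 7}) = 1
G(21) = mex({0, 1, 2, 3, 5, 6, 7}) = 4
G(22) = mex({0, 1, 2, 3, 4, 5, 7}) = 6
G(23) = mex({0, 1, 2, 3, 4, 5, 6}) = 7
G(24) = mex({0, 1, 2, 3, 5, 6, 7}) = 4
G(25) = mex({0, 2, 3, 4, 6, 7}) = 1
Therefore G(25) = 1.

1


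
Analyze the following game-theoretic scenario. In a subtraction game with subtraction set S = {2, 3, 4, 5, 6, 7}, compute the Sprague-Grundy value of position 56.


The subtraction set is S = {2, 3, 4, 5, 6, 7}.
G(k) = mex{ G(k - s) : s in S, s <= k }. We compute iteratively: G(0) = 0.
G(1) = mex({}) = 0
G(2) = mex({0}) = 1
G(3) = mex({0}) = 1
G(4) = mex({0, 1}) = 2
G(5) = mex({0, 1}) = 2
G(6) = mex({0, 1, 2}) = 3
G(7) = mex({0, 1, 2}) = 3
G(8) = mex({0, 1, 2, 3}) = 4
G(9) = mex({1, 2, 3}) = 0
G(10) = mex({1, 2, 3, 4}) = 0
G(11) = mex({0, 2, 3, 4}) = 1
G(12) = mex({0, 2, 3, 4}) = 1
G(13) = mex({0, 1, 3, 4}) = 2
G(14) = mex({0, 1, 3, 4}) = 2
G(15) = mex({0, 1, 2, 4}) = 3
Observe that G(9)..G(15) = 0, 0, 1, 1, 2, 2, 3 repeats G(0)..G(6) = 0, 0, 1, 1, 2, 2, 3.
For k >= max(S) = 7, G(k) is determined by the previous 7 values G(k-7)..G(k-1); a window of 7 consecutive values has recurred shifted by 9, so by induction G(k + 9) = G(k) for all k >= 0: the sequence is periodic from the start with period 9.
One period: G(0..8) = 0, 0, 1, 1, 2, 2, 3, 3, 4.
56 mod 9 = 2, so G(56) = G(2) = 1.

1


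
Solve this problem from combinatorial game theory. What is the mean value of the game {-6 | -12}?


Game = {-6 | -12}, a switch {a | b} with numbers a > b.
Its thermograph has left wall a - t and right wall b + t, which meet at t = (a - b)/2, where both equal (a + b)/2. So the mast (mean value) is at (a + b)/2.
Mean = (-6 + (-12))/2 = -18/2 = -9

-9


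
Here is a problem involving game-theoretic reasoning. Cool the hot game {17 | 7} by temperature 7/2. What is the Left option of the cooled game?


Original game: {17 | 7} (a switch {a | b} with a > b).
Cooling by t (for t below the temperature (a - b)/2 = 5) taxes each move by t: {a | b} cooled by t is {a - t | b + t}.
Cooling amount: t = 7/2
Cooled Left option: 17 - 7/2 = 27/2
Cooled Right option: 7 + 7/2 = 21/2
Cooled game: {27/2 | 21/2}
Left option = 27/2

27/2


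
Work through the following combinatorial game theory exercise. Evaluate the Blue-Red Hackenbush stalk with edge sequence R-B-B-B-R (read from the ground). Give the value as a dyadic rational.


Edges (from ground): R-B-B-B-R
By Berlekamp's sign-expansion rule, a Blue-Red Hackenbush stalk has the value of the surreal number whose sign sequence is the edge sequence with B -> + and R -> -.
Sign sequence: -+++-
Trace the sign expansion in the surreal number tree, starting from 0:
Edge 1: R (sign -) -> bounds (-inf, 0), value = -1
Edge 2: B (sign +) -> bounds (-1, 0), value = -1/2
Edge 3: B (sign +) -> bounds (-1/2, 0), value = -1/4
Edge 4: B (sign +) -> bounds (-1/4, 0), value = -1/8
Edge 5: R (sign -) -> bounds (-1/4, -1/8), value = -3/16
Game value = -3/16

-3/16


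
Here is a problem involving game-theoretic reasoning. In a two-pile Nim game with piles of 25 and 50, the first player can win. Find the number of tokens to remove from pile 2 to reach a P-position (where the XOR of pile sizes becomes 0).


Piles: 25 and 50
Current XOR: 25 XOR 50 = 43 (non-zero, so this is an N-position).
To make the XOR zero, we need to find a move that balances the piles.
For pile 2 (size 50): target = 50 XOR 43 = 25
We reduce pile 2 from 50 to 25.
Tokens removed: 50 - 25 = 25
Verification: 25 XOR 25 = 0

25


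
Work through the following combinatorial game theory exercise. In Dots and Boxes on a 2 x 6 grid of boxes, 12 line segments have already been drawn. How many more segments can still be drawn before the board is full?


Grid: 2 x 6 boxes, i.e. 3 rows and 7 columns of dots.
Horizontal edges: (rows + 1) * cols = 3 * 6 = 18
Vertical edges: rows * (cols + 1) = 2 * 7 = 14
Total edges: 18 + 14 = 32
Edges drawn: 12
Remaining: 32 - 12 = 20

20


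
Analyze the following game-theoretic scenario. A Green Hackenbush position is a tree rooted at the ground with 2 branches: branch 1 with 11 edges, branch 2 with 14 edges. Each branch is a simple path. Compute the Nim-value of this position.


The tree has 2 branches from the ground vertex.
In Green Hackenbush, the Nim-value of a simple path of length k is k.
Branch 1: length 11, Nim-value = 11
Branch 2: length 14, Nim-value = 14
Total Nim-value = XOR of all branch values:
0 XOR 11 = 11
11 XOR 14 = 5
Nim-value of the tree = 5

5


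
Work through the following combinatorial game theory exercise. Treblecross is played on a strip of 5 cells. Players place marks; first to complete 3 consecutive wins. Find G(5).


Treblecross: place X on empty cells; 3-in-a-row wins.
Playing within two cells of an existing X lets the opponent win at once, so sensible play treats the cells i-2..i+2 around each X as dead. The player left with no safe cell loses, so this is a normal-play take-away game on strips of safe cells.
Placing X at cell i (0-indexed) of a strip of k safe cells leaves independent strips of sizes max(0, i-2) and max(0, k-i-3). Hence G(k) = mex{ G(max(0,i-2)) XOR G(max(0,k-i-3)) : 0 <= i < k }, with G(0) = 0.
G(1): splits (0,0):0^0=0 -> mex({0}) = 1
G(2): splits (0,0):0^0=0 -> mex({0}) = 1
G(3): splits (0,0):0^0=0 -> mex({0}) = 1
G(4): splits (0,1):0^1=1 (0,0):0^0=0 -> mex({0, 1}) = 2
G(5): splits (0,2):0^1=1 (0,1):0^1=1 (0,0):0^0=0 -> mex({0, 1}) = 2
Therefore G(5) = 2.

2


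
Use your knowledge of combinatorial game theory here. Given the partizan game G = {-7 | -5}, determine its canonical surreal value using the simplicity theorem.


Left options: {-7}, max = -7
Right options: {-5}, min = -5
All options are numbers and max(Left) < min(Right), so by the simplicity theorem the value is the simplest (earliest-born) number strictly between -7 and -5.
The only integer strictly between -7 and -5 is -6.
No non-integer in the interval can be simpler: if x is a non-integer in the interval, then floor(x) or ceil(x) also lies in the interval (the interval contains an integer), and both are proper prefixes of x's sign expansion, i.e. born earlier. So the game value is -6.
Game value = -6

-6


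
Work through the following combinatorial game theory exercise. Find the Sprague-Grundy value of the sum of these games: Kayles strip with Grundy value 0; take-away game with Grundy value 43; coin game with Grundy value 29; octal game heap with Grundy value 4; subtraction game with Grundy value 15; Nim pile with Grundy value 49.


By the Sprague-Grundy theorem, the Grundy value of a sum of games is the XOR of individual Grundy values.
Kayles strip: Grundy value = 0. Running XOR: 0 XOR 0 = 0
take-away game: Grundy value = 43. Running XOR: 0 XOR 43 = 43
coin game: Grundy value = 29. Running XOR: 43 XOR 29 = 54
octal game heap: Grundy value = 4. Running XOR: 54 XOR 4 = 50
subtraction game: Grundy value = 15. Running XOR: 50 XOR 15 = 61
Nim pile: Grundy value = 49. Running XOR: 61 XOR 49 = 12
The combined Grundy value is 12.

12


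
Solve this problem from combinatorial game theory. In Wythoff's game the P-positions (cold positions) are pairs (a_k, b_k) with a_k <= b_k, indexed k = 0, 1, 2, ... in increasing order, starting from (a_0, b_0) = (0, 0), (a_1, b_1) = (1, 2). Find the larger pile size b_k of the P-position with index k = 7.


By Wythoff's theorem, a_k = floor(k * phi) and b_k = floor(k * phi^2) = a_k + k, where phi = (1 + sqrt(5))/2 is the golden ratio.
phi = (1 + sqrt(5))/2 = 1.618034
phi^2 = phi + 1 = 2.618034
k = 7
k * phi^2 = 7 * 2.618034 = 18.326238
b_7 = floor(k * phi^2) = 18 (check: a_7 + k = 11 + 7 = 18)

18


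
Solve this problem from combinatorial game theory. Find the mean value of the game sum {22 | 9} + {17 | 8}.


G1 = {22 | 9}, G2 = {17 | 8}
Each is a switch {a | b} with numbers a > b; its mean value is (a + b)/2, and mean value is additive over game sums: m(G1 + G2) = m(G1) + m(G2).
Mean of G1 = (22 + (9))/2 = 31/2 = 31/2
Mean of G2 = (17 + (8))/2 = 25/2 = 25/2
Mean of G1 + G2 = 31/2 + 25/2 = 28

28


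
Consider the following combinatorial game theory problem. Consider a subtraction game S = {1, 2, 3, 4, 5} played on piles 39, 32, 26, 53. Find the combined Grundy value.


Subtraction set: {1, 2, 3, 4, 5}
For this subtraction set, G(n) = n mod 6 (period = max + 1 = 6).
Pile 1 (size 39): G(39) = 39 mod 6 = 3
Pile 2 (size 32): G(32) = 32 mod 6 = 2
Pile 3 (size 26): G(26) = 26 mod 6 = 2
Pile 4 (size 53): G(53) = 53 mod 6 = 5
Total Grundy value = XOR of all: 3 XOR 2 XOR 2 XOR 5 = 6

6


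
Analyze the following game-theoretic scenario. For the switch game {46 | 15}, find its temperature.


The game is {46 | 15}, a switch {a | b} with numbers a > b.
Cooling {a | b} by t gives {a - t | b + t}, which stops being hot when a - t = b + t, i.e. at t = (a - b)/2. So the temperature of a switch is (a - b)/2.
Temperature = (Left option - Right option) / 2
= (46 - (15)) / 2
= 31 / 2
= 31/2

31/2


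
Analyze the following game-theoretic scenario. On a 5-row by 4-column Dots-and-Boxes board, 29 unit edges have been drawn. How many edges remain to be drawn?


Grid: 5 x 4 boxes, i.e. 6 rows and 5 columns of dots.
Horizontal edges: (rows + 1) * cols = 6 * 4 = 24
Vertical edges: rows * (cols + 1) = 5 * 5 = 25
Total edges: 24 + 25 = 49
Edges drawn: 29
Remaining: 49 - 29 = 20

20
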